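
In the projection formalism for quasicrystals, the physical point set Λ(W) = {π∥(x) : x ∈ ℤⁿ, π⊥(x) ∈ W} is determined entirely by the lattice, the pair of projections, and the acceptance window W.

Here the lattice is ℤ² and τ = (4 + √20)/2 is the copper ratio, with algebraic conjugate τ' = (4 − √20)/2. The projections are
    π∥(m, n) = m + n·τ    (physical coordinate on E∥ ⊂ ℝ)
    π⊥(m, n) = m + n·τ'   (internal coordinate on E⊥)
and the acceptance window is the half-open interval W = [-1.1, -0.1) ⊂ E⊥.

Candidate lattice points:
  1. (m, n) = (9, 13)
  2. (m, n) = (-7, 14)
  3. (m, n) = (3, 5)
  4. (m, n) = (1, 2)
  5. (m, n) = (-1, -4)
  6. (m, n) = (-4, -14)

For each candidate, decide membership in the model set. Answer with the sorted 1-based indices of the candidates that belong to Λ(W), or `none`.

6

Numerically τ ≈ 4.2361 and τ' = −1/τ ≈ -0.2361.
candidate 1: (m,n)=(9,13) → π∥ = 9+13·τ ≈ 64.0689, π⊥ = 9+13·τ' ≈ 5.9311 ∉ [-1.1, -0.1) ⇒ out
candidate 2: (m,n)=(-7,14) → π∥ = -7+14·τ ≈ 52.3050, π⊥ = -7+14·τ' ≈ -10.3050 ∉ [-1.1, -0.1) ⇒ out
candidate 3: (m,n)=(3,5) → π∥ = 3+5·τ ≈ 24.1803, π⊥ = 3+5·τ' ≈ 1.8197 ∉ [-1.1, -0.1) ⇒ out
candidate 4: (m,n)=(1,2) → π∥ = 1+2·τ ≈ 9.4721, π⊥ = 1+2·τ' ≈ 0.5279 ∉ [-1.1, -0.1) ⇒ out
candidate 5: (m,n)=(-1,-4) → π∥ = -1-4·τ ≈ -17.9443, π⊥ = -1-4·τ' ≈ -0.0557 ∉ [-1.1, -0.1) ⇒ out
candidate 6: (m,n)=(-4,-14) → π∥ = -4-14·τ ≈ -63.3050, π⊥ = -4-14·τ' ≈ -0.6950 ∈ [-1.1, -0.1) ⇒ IN Λ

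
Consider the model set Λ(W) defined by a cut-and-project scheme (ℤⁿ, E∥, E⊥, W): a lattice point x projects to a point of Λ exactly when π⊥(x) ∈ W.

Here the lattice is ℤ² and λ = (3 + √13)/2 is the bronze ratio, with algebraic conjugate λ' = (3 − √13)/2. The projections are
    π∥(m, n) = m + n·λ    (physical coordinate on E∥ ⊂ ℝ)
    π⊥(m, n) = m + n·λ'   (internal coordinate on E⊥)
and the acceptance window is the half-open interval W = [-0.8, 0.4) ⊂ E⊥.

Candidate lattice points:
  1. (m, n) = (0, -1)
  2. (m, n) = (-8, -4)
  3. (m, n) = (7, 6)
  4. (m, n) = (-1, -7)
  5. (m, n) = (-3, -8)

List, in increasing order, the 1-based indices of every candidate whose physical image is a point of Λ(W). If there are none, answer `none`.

1, 5

Compute λ' = (3−√13)/2 = -0.30278, so π⊥(m,n) = m -0.30278·n.
candidate 1: (m,n)=(0,-1) → π∥ = 0-1·λ ≈ -3.30278, π⊥ = 0-1·λ' ≈ 0.30278 ∈ [-0.8, 0.4) ⇒ IN Λ
candidate 2: (m,n)=(-8,-4) → π∥ = -8-4·λ ≈ -21.21110, π⊥ = -8-4·λ' ≈ -6.78890 ∉ [-0.8, 0.4) ⇒ out
candidate 3: (m,n)=(7,6) → π∥ = 7+6·λ ≈ 26.81665, π⊥ = 7+6·λ' ≈ 5.18335 ∉ [-0.8, 0.4) ⇒ out
candidate 4: (m,n)=(-1,-7) → π∥ = -1-7·λ ≈ -24.11943, π⊥ = -1-7·λ' ≈ 1.11943 ∉ [-0.8, 0.4) ⇒ out
candidate 5: (m,n)=(-3,-8) → π∥ = -3-8·λ ≈ -29.42221, π⊥ = -3-8·λ' ≈ -0.57779 ∈ [-0.8, 0.4) ⇒ IN Λ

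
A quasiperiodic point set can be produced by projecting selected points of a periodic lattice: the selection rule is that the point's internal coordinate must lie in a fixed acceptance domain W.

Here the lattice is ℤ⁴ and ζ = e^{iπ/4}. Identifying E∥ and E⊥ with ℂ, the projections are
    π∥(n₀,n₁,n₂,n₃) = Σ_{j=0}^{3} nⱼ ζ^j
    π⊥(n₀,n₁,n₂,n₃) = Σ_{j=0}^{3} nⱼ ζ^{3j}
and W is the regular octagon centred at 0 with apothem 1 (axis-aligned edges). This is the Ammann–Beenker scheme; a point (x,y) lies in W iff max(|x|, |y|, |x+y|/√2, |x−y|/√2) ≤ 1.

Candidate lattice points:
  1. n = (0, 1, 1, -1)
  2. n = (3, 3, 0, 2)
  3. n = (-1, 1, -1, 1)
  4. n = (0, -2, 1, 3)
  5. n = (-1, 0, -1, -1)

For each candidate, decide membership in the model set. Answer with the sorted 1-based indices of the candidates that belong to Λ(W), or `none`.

π⊥(n) = n₀ + n₁ζ³ + n₂ζ⁶ + n₃ζ⁹ where ζ = e^{iπ/4}.
candidate 1: n = (0, 1, 1, -1) → π⊥ ≈ (-1.41421, -1.00000); max(|x|,|y|,|x±y|/√2) = 1.70711 > 1 ⇒ ∉ W
candidate 2: n = (3, 3, 0, 2) → π⊥ ≈ (+2.29289, +3.53553); max(|x|,|y|,|x±y|/√2) = 4.12132 > 1 ⇒ ∉ W
candidate 3: n = (-1, 1, -1, 1) → π⊥ ≈ (-1.00000, +2.41421); max(|x|,|y|,|x±y|/√2) = 2.41421 > 1 ⇒ ∉ W
candidate 4: n = (0, -2, 1, 3) → π⊥ ≈ (+3.53553, -0.29289); max(|x|,|y|,|x±y|/√2) = 3.53553 > 1 ⇒ ∉ W
candidate 5: n = (-1, 0, -1, -1) → π⊥ ≈ (-1.70711, +0.29289); max(|x|,|y|,|x±y|/√2) = 1.70711 > 1 ⇒ ∉ W

none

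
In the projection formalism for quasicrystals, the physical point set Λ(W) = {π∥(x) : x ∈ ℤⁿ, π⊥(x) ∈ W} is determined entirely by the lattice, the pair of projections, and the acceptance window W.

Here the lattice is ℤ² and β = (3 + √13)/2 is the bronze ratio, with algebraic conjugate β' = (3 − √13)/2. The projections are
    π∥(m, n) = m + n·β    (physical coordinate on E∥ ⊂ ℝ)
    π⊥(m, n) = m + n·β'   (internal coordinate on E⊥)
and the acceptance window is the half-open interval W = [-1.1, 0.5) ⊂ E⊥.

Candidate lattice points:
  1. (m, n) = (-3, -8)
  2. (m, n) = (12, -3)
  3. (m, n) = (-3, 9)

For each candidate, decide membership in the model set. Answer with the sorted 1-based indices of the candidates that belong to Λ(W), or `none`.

1

Numerically β ≈ 3.302776 and β' = −1/β ≈ -0.302776.
candidate 1: (m,n)=(-3,-8) → π∥ = -3-8·β ≈ -29.422205, π⊥ = -3-8·β' ≈ -0.577795 ∈ [-1.1, 0.5) ⇒ IN Λ
candidate 2: (m,n)=(12,-3) → π∥ = 12-3·β ≈ 2.091673, π⊥ = 12-3·β' ≈ 12.908327 ∉ [-1.1, 0.5) ⇒ out
candidate 3: (m,n)=(-3,9) → π∥ = -3+9·β ≈ 26.724981, π⊥ = -3+9·β' ≈ -5.724981 ∉ [-1.1, 0.5) ⇒ out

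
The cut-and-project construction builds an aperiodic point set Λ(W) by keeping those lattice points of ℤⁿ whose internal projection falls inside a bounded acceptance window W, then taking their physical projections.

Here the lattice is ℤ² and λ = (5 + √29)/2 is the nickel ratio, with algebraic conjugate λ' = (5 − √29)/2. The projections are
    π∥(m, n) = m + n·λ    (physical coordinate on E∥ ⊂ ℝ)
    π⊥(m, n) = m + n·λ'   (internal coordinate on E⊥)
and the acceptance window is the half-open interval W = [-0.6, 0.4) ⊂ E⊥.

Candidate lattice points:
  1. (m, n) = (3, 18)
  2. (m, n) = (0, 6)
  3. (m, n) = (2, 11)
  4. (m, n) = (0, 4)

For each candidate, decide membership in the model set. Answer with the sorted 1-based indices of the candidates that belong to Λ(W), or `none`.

1, 3

Compute λ' = (5−√29)/2 = -0.19258, so π⊥(m,n) = m -0.19258·n.
candidate 1: (m,n)=(3,18) → π∥ = 3+18·λ ≈ 96.46648, π⊥ = 3+18·λ' ≈ -0.46648 ∈ [-0.6, 0.4) ⇒ IN Λ
candidate 2: (m,n)=(0,6) → π∥ = 0+6·λ ≈ 31.15549, π⊥ = 0+6·λ' ≈ -1.15549 ∉ [-0.6, 0.4) ⇒ out
candidate 3: (m,n)=(2,11) → π∥ = 2+11·λ ≈ 59.11841, π⊥ = 2+11·λ' ≈ -0.11841 ∈ [-0.6, 0.4) ⇒ IN Λ
candidate 4: (m,n)=(0,4) → π∥ = 0+4·λ ≈ 20.77033, π⊥ = 0+4·λ' ≈ -0.77033 ∉ [-0.6, 0.4) ⇒ out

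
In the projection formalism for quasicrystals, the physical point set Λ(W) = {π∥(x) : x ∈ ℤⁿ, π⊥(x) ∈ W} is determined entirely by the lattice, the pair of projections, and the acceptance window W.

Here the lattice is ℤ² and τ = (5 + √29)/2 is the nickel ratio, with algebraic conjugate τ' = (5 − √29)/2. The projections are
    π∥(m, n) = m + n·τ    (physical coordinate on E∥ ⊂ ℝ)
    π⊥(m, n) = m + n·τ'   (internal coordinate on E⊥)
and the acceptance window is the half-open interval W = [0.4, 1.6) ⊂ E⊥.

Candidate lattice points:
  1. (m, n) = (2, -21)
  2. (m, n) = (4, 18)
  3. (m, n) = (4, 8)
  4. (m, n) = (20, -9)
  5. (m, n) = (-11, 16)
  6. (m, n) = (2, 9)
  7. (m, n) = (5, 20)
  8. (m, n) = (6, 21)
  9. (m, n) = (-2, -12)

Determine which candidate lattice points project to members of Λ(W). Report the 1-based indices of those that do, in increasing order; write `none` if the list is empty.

τ' = (5−√29)/2 ≈ -0.1926.
#1 (2,-21): internal coord 2 + (-21)·τ' = +6.0442; +6.0442 ∉ [0.4, 1.6) → out
#2 (4,18): internal coord 4 + (18)·τ' = +0.5335; +0.5335 ∈ [0.4, 1.6) → IN Λ
#3 (4,8): internal coord 4 + (8)·τ' = +2.4593; +2.4593 ∉ [0.4, 1.6) → out
#4 (20,-9): internal coord 20 + (-9)·τ' = +21.7332; +21.7332 ∉ [0.4, 1.6) → out
#5 (-11,16): internal coord -11 + (16)·τ' = -14.0813; -14.0813 ∉ [0.4, 1.6) → out
#6 (2,9): internal coord 2 + (9)·τ' = +0.2668; +0.2668 ∉ [0.4, 1.6) → out
#7 (5,20): internal coord 5 + (20)·τ' = +1.1484; +1.1484 ∈ [0.4, 1.6) → IN Λ
#8 (6,21): internal coord 6 + (21)·τ' = +1.9558; +1.9558 ∉ [0.4, 1.6) → out
#9 (-2,-12): internal coord -2 + (-12)·τ' = +0.3110; +0.3110 ∉ [0.4, 1.6) → out

2, 7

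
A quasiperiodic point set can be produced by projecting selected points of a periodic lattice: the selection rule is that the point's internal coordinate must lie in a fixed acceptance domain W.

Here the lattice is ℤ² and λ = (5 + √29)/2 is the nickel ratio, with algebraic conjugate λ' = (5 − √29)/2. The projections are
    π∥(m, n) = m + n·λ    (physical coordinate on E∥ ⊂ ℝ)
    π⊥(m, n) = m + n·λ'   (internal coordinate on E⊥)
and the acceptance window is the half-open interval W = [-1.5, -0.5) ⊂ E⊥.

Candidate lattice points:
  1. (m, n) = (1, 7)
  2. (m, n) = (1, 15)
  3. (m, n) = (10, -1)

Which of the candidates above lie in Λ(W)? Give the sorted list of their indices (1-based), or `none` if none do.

Numerically λ ≈ 5.192582 and λ' = −1/λ ≈ -0.192582.
candidate 1: (m,n)=(1,7) → π∥ = 1+7·λ ≈ 37.348077, π⊥ = 1+7·λ' ≈ -0.348077 ∉ [-1.5, -0.5) ⇒ out
candidate 2: (m,n)=(1,15) → π∥ = 1+15·λ ≈ 78.888736, π⊥ = 1+15·λ' ≈ -1.888736 ∉ [-1.5, -0.5) ⇒ out
candidate 3: (m,n)=(10,-1) → π∥ = 10-1·λ ≈ 4.807418, π⊥ = 10-1·λ' ≈ 10.192582 ∉ [-1.5, -0.5) ⇒ out

none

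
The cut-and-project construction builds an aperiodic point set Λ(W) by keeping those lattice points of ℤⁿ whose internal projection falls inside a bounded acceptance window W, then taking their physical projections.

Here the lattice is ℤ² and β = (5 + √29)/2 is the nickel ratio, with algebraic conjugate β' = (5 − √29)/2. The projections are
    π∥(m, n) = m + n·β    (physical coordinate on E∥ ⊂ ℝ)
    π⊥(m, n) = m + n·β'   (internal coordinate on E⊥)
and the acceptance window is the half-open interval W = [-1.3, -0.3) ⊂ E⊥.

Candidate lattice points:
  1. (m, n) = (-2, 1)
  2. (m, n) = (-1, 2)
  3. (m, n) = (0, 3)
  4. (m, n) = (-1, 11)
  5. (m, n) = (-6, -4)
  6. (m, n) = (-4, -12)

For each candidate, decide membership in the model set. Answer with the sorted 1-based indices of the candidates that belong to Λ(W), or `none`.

3

Compute β' = (5−√29)/2 = -0.1926, so π⊥(m,n) = m -0.1926·n.
candidate 1: (m,n)=(-2,1) → π∥ = -2+1·β ≈ 3.1926, π⊥ = -2+1·β' ≈ -2.1926 ∉ [-1.3, -0.3) ⇒ out
candidate 2: (m,n)=(-1,2) → π∥ = -1+2·β ≈ 9.3852, π⊥ = -1+2·β' ≈ -1.3852 ∉ [-1.3, -0.3) ⇒ out
candidate 3: (m,n)=(0,3) → π∥ = 0+3·β ≈ 15.5777, π⊥ = 0+3·β' ≈ -0.5777 ∈ [-1.3, -0.3) ⇒ IN Λ
candidate 4: (m,n)=(-1,11) → π∥ = -1+11·β ≈ 56.1184, π⊥ = -1+11·β' ≈ -3.1184 ∉ [-1.3, -0.3) ⇒ out
candidate 5: (m,n)=(-6,-4) → π∥ = -6-4·β ≈ -26.7703, π⊥ = -6-4·β' ≈ -5.2297 ∉ [-1.3, -0.3) ⇒ out
candidate 6: (m,n)=(-4,-12) → π∥ = -4-12·β ≈ -66.3110, π⊥ = -4-12·β' ≈ -1.6890 ∉ [-1.3, -0.3) ⇒ out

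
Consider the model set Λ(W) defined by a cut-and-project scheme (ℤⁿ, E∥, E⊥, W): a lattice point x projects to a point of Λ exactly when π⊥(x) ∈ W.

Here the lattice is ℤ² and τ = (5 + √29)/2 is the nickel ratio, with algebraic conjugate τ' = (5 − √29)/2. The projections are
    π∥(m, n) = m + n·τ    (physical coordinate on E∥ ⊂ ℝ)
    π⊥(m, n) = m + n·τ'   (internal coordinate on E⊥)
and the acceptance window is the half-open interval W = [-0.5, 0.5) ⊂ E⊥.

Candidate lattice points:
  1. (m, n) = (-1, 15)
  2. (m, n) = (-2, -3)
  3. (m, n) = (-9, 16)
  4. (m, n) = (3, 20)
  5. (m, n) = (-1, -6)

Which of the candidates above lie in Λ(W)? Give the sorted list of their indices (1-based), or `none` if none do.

Compute τ' = (5−√29)/2 = -0.192582, so π⊥(m,n) = m -0.192582·n.
candidate 1: (m,n)=(-1,15) → π∥ = -1+15·τ ≈ 76.888736, π⊥ = -1+15·τ' ≈ -3.888736 ∉ [-0.5, 0.5) ⇒ out
candidate 2: (m,n)=(-2,-3) → π∥ = -2-3·τ ≈ -17.577747, π⊥ = -2-3·τ' ≈ -1.422253 ∉ [-0.5, 0.5) ⇒ out
candidate 3: (m,n)=(-9,16) → π∥ = -9+16·τ ≈ 74.081318, π⊥ = -9+16·τ' ≈ -12.081318 ∉ [-0.5, 0.5) ⇒ out
candidate 4: (m,n)=(3,20) → π∥ = 3+20·τ ≈ 106.851648, π⊥ = 3+20·τ' ≈ -0.851648 ∉ [-0.5, 0.5) ⇒ out
candidate 5: (m,n)=(-1,-6) → π∥ = -1-6·τ ≈ -32.155494, π⊥ = -1-6·τ' ≈ 0.155494 ∈ [-0.5, 0.5) ⇒ IN Λ

5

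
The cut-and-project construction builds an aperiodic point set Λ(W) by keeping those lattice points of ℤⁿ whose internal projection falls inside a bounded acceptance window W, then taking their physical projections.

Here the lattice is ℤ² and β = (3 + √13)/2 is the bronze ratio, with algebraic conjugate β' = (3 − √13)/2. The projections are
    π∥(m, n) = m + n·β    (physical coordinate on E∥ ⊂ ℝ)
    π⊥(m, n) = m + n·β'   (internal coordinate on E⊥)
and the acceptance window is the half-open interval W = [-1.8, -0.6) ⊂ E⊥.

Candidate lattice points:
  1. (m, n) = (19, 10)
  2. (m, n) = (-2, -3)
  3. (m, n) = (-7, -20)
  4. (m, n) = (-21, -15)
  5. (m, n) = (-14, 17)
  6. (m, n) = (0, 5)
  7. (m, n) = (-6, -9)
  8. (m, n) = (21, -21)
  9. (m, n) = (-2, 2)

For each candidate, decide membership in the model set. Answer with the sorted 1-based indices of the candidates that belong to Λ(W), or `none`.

Numerically β ≈ 3.3028 and β' = −1/β ≈ -0.3028.
#1 (19,10): internal coord 19 + (10)·β' = +15.9722; +15.9722 ∉ [-1.8, -0.6) → out
#2 (-2,-3): internal coord -2 + (-3)·β' = -1.0917; -1.0917 ∈ [-1.8, -0.6) → IN Λ
#3 (-7,-20): internal coord -7 + (-20)·β' = -0.9445; -0.9445 ∈ [-1.8, -0.6) → IN Λ
#4 (-21,-15): internal coord -21 + (-15)·β' = -16.4584; -16.4584 ∉ [-1.8, -0.6) → out
#5 (-14,17): internal coord -14 + (17)·β' = -19.1472; -19.1472 ∉ [-1.8, -0.6) → out
#6 (0,5): internal coord 0 + (5)·β' = -1.5139; -1.5139 ∈ [-1.8, -0.6) → IN Λ
#7 (-6,-9): internal coord -6 + (-9)·β' = -3.2750; -3.2750 ∉ [-1.8, -0.6) → out
#8 (21,-21): internal coord 21 + (-21)·β' = +27.3583; +27.3583 ∉ [-1.8, -0.6) → out
#9 (-2,2): internal coord -2 + (2)·β' = -2.6056; -2.6056 ∉ [-1.8, -0.6) → out

2, 3, 6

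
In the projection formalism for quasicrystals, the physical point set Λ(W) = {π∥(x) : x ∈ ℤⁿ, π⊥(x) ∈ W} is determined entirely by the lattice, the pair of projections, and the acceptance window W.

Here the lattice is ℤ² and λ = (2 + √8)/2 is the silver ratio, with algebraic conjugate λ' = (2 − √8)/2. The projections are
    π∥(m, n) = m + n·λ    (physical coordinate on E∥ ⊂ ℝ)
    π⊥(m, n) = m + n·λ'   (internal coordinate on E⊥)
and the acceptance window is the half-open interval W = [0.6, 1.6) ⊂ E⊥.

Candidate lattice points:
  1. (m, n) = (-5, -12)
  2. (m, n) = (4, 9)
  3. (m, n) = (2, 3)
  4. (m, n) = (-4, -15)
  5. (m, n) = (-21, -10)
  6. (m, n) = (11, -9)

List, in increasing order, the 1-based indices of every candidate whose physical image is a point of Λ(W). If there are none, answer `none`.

3

Compute λ' = (2−√8)/2 = -0.414214, so π⊥(m,n) = m -0.414214·n.
candidate 1: (m,n)=(-5,-12) → π∥ = -5-12·λ ≈ -33.970563, π⊥ = -5-12·λ' ≈ -0.029437 ∉ [0.6, 1.6) ⇒ out
candidate 2: (m,n)=(4,9) → π∥ = 4+9·λ ≈ 25.727922, π⊥ = 4+9·λ' ≈ 0.272078 ∉ [0.6, 1.6) ⇒ out
candidate 3: (m,n)=(2,3) → π∥ = 2+3·λ ≈ 9.242641, π⊥ = 2+3·λ' ≈ 0.757359 ∈ [0.6, 1.6) ⇒ IN Λ
candidate 4: (m,n)=(-4,-15) → π∥ = -4-15·λ ≈ -40.213203, π⊥ = -4-15·λ' ≈ 2.213203 ∉ [0.6, 1.6) ⇒ out
candidate 5: (m,n)=(-21,-10) → π∥ = -21-10·λ ≈ -45.142136, π⊥ = -21-10·λ' ≈ -16.857864 ∉ [0.6, 1.6) ⇒ out
candidate 6: (m,n)=(11,-9) → π∥ = 11-9·λ ≈ -10.727922, π⊥ = 11-9·λ' ≈ 14.727922 ∉ [0.6, 1.6) ⇒ out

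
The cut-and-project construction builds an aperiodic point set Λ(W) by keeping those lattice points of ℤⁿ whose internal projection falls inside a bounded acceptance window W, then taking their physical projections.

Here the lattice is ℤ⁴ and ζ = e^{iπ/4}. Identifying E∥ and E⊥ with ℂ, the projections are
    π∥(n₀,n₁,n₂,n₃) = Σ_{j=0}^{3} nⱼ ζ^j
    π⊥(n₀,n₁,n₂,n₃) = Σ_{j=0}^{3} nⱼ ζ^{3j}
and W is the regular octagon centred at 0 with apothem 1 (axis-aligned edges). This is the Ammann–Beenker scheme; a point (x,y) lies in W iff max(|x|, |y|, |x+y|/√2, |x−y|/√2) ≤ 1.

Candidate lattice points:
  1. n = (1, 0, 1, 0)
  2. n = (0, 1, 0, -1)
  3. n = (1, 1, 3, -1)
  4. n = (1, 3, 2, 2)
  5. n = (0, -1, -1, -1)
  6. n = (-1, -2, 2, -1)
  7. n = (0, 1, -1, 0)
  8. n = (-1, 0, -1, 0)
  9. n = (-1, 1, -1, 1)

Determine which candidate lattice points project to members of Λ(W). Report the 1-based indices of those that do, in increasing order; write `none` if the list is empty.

5

With ζ = e^{iπ/4} the internal vectors are ζ^0,ζ^3,ζ^6,ζ^9.
#1 (1, 0, 1, 0): internal (1.0000, -1.0000); octagon support 1.4142 vs apothem 1 → ∉ W
#2 (0, 1, 0, -1): internal (-1.4142, 0.0000); octagon support 1.4142 vs apothem 1 → ∉ W
#3 (1, 1, 3, -1): internal (-0.4142, -3.0000); octagon support 3.0000 vs apothem 1 → ∉ W
#4 (1, 3, 2, 2): internal (0.2929, 1.5355); octagon support 1.5355 vs apothem 1 → ∉ W
#5 (0, -1, -1, -1): internal (0.0000, -0.4142); octagon support 0.4142 vs apothem 1 → ∈ W
#6 (-1, -2, 2, -1): internal (-0.2929, -4.1213); octagon support 4.1213 vs apothem 1 → ∉ W
#7 (0, 1, -1, 0): internal (-0.7071, 1.7071); octagon support 1.7071 vs apothem 1 → ∉ W
#8 (-1, 0, -1, 0): internal (-1.0000, 1.0000); octagon support 1.4142 vs apothem 1 → ∉ W
#9 (-1, 1, -1, 1): internal (-1.0000, 2.4142); octagon support 2.4142 vs apothem 1 → ∉ W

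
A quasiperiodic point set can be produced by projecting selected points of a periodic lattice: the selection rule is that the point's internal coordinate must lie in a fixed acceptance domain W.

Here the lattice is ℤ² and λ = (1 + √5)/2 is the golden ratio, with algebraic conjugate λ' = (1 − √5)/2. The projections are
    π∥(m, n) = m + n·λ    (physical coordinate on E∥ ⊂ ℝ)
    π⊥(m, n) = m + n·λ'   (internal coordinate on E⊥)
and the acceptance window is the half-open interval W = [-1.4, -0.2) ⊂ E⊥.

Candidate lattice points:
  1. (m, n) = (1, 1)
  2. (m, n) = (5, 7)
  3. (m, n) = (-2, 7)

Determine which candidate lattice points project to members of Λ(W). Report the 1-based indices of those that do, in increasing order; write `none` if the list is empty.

Numerically λ ≈ 1.618034 and λ' = −1/λ ≈ -0.618034.
[1] lift (1,1): star map gives 0.381966; window check -1.4 ≤ 0.381966 < -0.2 is false → out
[2] lift (5,7): star map gives 0.673762; window check -1.4 ≤ 0.673762 < -0.2 is false → out
[3] lift (-2,7): star map gives -6.326238; window check -1.4 ≤ -6.326238 < -0.2 is false → out

none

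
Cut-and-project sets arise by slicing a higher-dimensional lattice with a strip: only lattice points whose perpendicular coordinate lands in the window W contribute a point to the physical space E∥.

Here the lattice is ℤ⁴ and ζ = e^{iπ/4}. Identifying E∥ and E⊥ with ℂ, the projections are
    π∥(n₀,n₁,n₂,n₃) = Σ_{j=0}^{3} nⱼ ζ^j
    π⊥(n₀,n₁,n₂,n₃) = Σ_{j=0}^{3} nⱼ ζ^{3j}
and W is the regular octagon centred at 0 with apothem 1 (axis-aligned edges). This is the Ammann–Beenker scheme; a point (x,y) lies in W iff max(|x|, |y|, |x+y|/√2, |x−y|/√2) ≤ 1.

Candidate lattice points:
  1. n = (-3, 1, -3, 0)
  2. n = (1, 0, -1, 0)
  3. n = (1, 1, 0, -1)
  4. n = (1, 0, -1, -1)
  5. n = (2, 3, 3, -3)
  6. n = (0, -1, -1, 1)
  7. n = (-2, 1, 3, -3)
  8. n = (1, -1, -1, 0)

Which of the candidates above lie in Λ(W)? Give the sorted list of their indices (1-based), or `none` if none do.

With ζ = e^{iπ/4} the internal vectors are ζ^0,ζ^3,ζ^6,ζ^9.
candidate 1: n = (-3, 1, -3, 0) → π⊥ ≈ (-3.70711, +3.70711); max(|x|,|y|,|x±y|/√2) = 5.24264 > 1 ⇒ ∉ W
candidate 2: n = (1, 0, -1, 0) → π⊥ ≈ (+1.00000, +1.00000); max(|x|,|y|,|x±y|/√2) = 1.41421 > 1 ⇒ ∉ W
candidate 3: n = (1, 1, 0, -1) → π⊥ ≈ (-0.41421, +0.00000); max(|x|,|y|,|x±y|/√2) = 0.41421 ≤ 1 ⇒ ∈ W
candidate 4: n = (1, 0, -1, -1) → π⊥ ≈ (+0.29289, +0.29289); max(|x|,|y|,|x±y|/√2) = 0.41421 ≤ 1 ⇒ ∈ W
candidate 5: n = (2, 3, 3, -3) → π⊥ ≈ (-2.24264, -3.00000); max(|x|,|y|,|x±y|/√2) = 3.70711 > 1 ⇒ ∉ W
candidate 6: n = (0, -1, -1, 1) → π⊥ ≈ (+1.41421, +1.00000); max(|x|,|y|,|x±y|/√2) = 1.70711 > 1 ⇒ ∉ W
candidate 7: n = (-2, 1, 3, -3) → π⊥ ≈ (-4.82843, -4.41421); max(|x|,|y|,|x±y|/√2) = 6.53553 > 1 ⇒ ∉ W
candidate 8: n = (1, -1, -1, 0) → π⊥ ≈ (+1.70711, +0.29289); max(|x|,|y|,|x±y|/√2) = 1.70711 > 1 ⇒ ∉ W

3, 4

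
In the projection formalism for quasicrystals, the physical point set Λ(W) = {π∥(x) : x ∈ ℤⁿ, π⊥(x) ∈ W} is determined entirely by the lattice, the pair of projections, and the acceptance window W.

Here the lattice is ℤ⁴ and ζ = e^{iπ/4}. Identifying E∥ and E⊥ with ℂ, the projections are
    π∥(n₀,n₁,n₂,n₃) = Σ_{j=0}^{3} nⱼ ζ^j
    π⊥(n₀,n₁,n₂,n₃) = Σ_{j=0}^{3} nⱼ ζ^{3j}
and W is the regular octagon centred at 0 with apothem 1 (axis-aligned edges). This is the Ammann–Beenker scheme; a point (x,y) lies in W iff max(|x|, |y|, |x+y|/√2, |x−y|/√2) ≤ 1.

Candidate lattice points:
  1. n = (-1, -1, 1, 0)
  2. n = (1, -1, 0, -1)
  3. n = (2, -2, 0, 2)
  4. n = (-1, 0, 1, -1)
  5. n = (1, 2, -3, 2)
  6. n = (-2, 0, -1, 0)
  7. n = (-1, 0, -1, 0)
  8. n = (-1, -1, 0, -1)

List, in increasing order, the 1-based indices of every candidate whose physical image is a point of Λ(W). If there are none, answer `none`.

none

With ζ = e^{iπ/4} the internal vectors are ζ^0,ζ^3,ζ^6,ζ^9.
candidate 1: n = (-1, -1, 1, 0) → π⊥ ≈ (-0.2929, -1.7071); max(|x|,|y|,|x±y|/√2) = 1.7071 > 1 ⇒ ∉ W
candidate 2: n = (1, -1, 0, -1) → π⊥ ≈ (+1.0000, -1.4142); max(|x|,|y|,|x±y|/√2) = 1.7071 > 1 ⇒ ∉ W
candidate 3: n = (2, -2, 0, 2) → π⊥ ≈ (+4.8284, +0.0000); max(|x|,|y|,|x±y|/√2) = 4.8284 > 1 ⇒ ∉ W
candidate 4: n = (-1, 0, 1, -1) → π⊥ ≈ (-1.7071, -1.7071); max(|x|,|y|,|x±y|/√2) = 2.4142 > 1 ⇒ ∉ W
candidate 5: n = (1, 2, -3, 2) → π⊥ ≈ (+1.0000, +5.8284); max(|x|,|y|,|x±y|/√2) = 5.8284 > 1 ⇒ ∉ W
candidate 6: n = (-2, 0, -1, 0) → π⊥ ≈ (-2.0000, +1.0000); max(|x|,|y|,|x±y|/√2) = 2.1213 > 1 ⇒ ∉ W
candidate 7: n = (-1, 0, -1, 0) → π⊥ ≈ (-1.0000, +1.0000); max(|x|,|y|,|x±y|/√2) = 1.4142 > 1 ⇒ ∉ W
candidate 8: n = (-1, -1, 0, -1) → π⊥ ≈ (-1.0000, -1.4142); max(|x|,|y|,|x±y|/√2) = 1.7071 > 1 ⇒ ∉ W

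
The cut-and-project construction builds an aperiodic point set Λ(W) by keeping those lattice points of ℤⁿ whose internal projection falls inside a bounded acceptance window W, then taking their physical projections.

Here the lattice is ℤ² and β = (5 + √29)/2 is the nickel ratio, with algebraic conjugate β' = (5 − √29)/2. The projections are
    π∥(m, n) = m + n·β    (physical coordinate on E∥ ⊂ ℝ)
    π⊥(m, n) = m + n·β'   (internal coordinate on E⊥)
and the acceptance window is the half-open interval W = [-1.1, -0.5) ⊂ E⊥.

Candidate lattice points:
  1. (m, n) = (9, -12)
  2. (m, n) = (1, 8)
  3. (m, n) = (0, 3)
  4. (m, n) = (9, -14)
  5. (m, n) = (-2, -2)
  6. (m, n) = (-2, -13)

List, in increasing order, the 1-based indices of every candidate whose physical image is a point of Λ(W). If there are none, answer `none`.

2, 3

Numerically β ≈ 5.1926 and β' = −1/β ≈ -0.1926.
#1 (9,-12): internal coord 9 + (-12)·β' = +11.3110; +11.3110 ∉ [-1.1, -0.5) → out
#2 (1,8): internal coord 1 + (8)·β' = -0.5407; -0.5407 ∈ [-1.1, -0.5) → IN Λ
#3 (0,3): internal coord 0 + (3)·β' = -0.5777; -0.5777 ∈ [-1.1, -0.5) → IN Λ
#4 (9,-14): internal coord 9 + (-14)·β' = +11.6962; +11.6962 ∉ [-1.1, -0.5) → out
#5 (-2,-2): internal coord -2 + (-2)·β' = -1.6148; -1.6148 ∉ [-1.1, -0.5) → out
#6 (-2,-13): internal coord -2 + (-13)·β' = +0.5036; +0.5036 ∉ [-1.1, -0.5) → out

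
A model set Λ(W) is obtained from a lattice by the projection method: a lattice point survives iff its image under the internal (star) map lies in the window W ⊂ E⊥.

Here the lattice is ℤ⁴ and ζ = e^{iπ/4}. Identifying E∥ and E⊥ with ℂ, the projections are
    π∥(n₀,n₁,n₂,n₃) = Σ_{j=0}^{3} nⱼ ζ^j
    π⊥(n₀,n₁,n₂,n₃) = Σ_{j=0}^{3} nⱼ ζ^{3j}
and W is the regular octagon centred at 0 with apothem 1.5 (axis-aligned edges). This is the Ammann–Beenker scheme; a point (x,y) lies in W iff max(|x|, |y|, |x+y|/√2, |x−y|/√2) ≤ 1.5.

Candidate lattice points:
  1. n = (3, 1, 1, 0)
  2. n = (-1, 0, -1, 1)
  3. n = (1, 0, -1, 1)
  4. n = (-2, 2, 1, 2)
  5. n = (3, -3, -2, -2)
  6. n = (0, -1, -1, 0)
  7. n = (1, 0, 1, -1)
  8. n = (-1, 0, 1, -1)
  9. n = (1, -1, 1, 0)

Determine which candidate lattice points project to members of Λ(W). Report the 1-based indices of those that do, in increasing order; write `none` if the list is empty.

Internal map: ζ^{3j} for j=0..3 gives (1,0), (−√2/2,√2/2), (0,−1), (√2/2,√2/2).
candidate 1: n = (3, 1, 1, 0) → π⊥ ≈ (+2.2929, -0.2929); max(|x|,|y|,|x±y|/√2) = 2.2929 > 1.5 ⇒ ∉ W
candidate 2: n = (-1, 0, -1, 1) → π⊥ ≈ (-0.2929, +1.7071); max(|x|,|y|,|x±y|/√2) = 1.7071 > 1.5 ⇒ ∉ W
candidate 3: n = (1, 0, -1, 1) → π⊥ ≈ (+1.7071, +1.7071); max(|x|,|y|,|x±y|/√2) = 2.4142 > 1.5 ⇒ ∉ W
candidate 4: n = (-2, 2, 1, 2) → π⊥ ≈ (-2.0000, +1.8284); max(|x|,|y|,|x±y|/√2) = 2.7071 > 1.5 ⇒ ∉ W
candidate 5: n = (3, -3, -2, -2) → π⊥ ≈ (+3.7071, -1.5355); max(|x|,|y|,|x±y|/√2) = 3.7071 > 1.5 ⇒ ∉ W
candidate 6: n = (0, -1, -1, 0) → π⊥ ≈ (+0.7071, +0.2929); max(|x|,|y|,|x±y|/√2) = 0.7071 ≤ 1.5 ⇒ ∈ W
candidate 7: n = (1, 0, 1, -1) → π⊥ ≈ (+0.2929, -1.7071); max(|x|,|y|,|x±y|/√2) = 1.7071 > 1.5 ⇒ ∉ W
candidate 8: n = (-1, 0, 1, -1) → π⊥ ≈ (-1.7071, -1.7071); max(|x|,|y|,|x±y|/√2) = 2.4142 > 1.5 ⇒ ∉ W
candidate 9: n = (1, -1, 1, 0) → π⊥ ≈ (+1.7071, -1.7071); max(|x|,|y|,|x±y|/√2) = 2.4142 > 1.5 ⇒ ∉ W

6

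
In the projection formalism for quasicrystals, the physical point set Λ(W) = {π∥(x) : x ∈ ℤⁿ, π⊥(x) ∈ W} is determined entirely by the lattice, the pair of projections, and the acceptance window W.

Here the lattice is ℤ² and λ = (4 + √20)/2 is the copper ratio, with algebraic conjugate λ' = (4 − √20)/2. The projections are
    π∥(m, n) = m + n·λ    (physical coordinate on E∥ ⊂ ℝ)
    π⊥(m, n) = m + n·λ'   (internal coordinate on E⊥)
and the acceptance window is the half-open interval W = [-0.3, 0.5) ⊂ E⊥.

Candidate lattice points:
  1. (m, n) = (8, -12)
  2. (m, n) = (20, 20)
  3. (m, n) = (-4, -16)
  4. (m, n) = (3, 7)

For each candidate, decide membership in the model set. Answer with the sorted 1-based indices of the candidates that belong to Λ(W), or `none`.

Numerically λ ≈ 4.23607 and λ' = −1/λ ≈ -0.23607.
#1 (8,-12): internal coord 8 + (-12)·λ' = +10.83282; +10.83282 ∉ [-0.3, 0.5) → out
#2 (20,20): internal coord 20 + (20)·λ' = +15.27864; +15.27864 ∉ [-0.3, 0.5) → out
#3 (-4,-16): internal coord -4 + (-16)·λ' = -0.22291; -0.22291 ∈ [-0.3, 0.5) → IN Λ
#4 (3,7): internal coord 3 + (7)·λ' = +1.34752; +1.34752 ∉ [-0.3, 0.5) → out

3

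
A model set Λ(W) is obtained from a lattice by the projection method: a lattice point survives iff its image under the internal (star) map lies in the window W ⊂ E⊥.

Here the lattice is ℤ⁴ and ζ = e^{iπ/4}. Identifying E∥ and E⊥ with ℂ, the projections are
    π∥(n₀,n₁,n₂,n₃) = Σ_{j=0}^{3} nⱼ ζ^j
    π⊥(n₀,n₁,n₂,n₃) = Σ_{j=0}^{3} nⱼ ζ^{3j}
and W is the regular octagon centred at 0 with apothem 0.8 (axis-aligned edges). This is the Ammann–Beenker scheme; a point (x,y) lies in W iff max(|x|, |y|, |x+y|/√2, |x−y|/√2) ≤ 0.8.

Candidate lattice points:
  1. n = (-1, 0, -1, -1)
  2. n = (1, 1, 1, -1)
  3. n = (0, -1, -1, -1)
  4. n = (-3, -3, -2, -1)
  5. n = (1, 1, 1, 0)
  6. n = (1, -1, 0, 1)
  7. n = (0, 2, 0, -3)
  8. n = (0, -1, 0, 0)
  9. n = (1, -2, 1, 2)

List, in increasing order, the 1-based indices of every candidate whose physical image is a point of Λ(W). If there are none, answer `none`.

Internal map: ζ^{3j} for j=0..3 gives (1,0), (−√2/2,√2/2), (0,−1), (√2/2,√2/2).
candidate 1: n = (-1, 0, -1, -1) → π⊥ ≈ (-1.70711, +0.29289); max(|x|,|y|,|x±y|/√2) = 1.70711 > 0.8 ⇒ ∉ W
candidate 2: n = (1, 1, 1, -1) → π⊥ ≈ (-0.41421, -1.00000); max(|x|,|y|,|x±y|/√2) = 1.00000 > 0.8 ⇒ ∉ W
candidate 3: n = (0, -1, -1, -1) → π⊥ ≈ (+0.00000, -0.41421); max(|x|,|y|,|x±y|/√2) = 0.41421 ≤ 0.8 ⇒ ∈ W
candidate 4: n = (-3, -3, -2, -1) → π⊥ ≈ (-1.58579, -0.82843); max(|x|,|y|,|x±y|/√2) = 1.70711 > 0.8 ⇒ ∉ W
candidate 5: n = (1, 1, 1, 0) → π⊥ ≈ (+0.29289, -0.29289); max(|x|,|y|,|x±y|/√2) = 0.41421 ≤ 0.8 ⇒ ∈ W
candidate 6: n = (1, -1, 0, 1) → π⊥ ≈ (+2.41421, +0.00000); max(|x|,|y|,|x±y|/√2) = 2.41421 > 0.8 ⇒ ∉ W
candidate 7: n = (0, 2, 0, -3) → π⊥ ≈ (-3.53553, -0.70711); max(|x|,|y|,|x±y|/√2) = 3.53553 > 0.8 ⇒ ∉ W
candidate 8: n = (0, -1, 0, 0) → π⊥ ≈ (+0.70711, -0.70711); max(|x|,|y|,|x±y|/√2) = 1.00000 > 0.8 ⇒ ∉ W
candidate 9: n = (1, -2, 1, 2) → π⊥ ≈ (+3.82843, -1.00000); max(|x|,|y|,|x±y|/√2) = 3.82843 > 0.8 ⇒ ∉ W

3, 5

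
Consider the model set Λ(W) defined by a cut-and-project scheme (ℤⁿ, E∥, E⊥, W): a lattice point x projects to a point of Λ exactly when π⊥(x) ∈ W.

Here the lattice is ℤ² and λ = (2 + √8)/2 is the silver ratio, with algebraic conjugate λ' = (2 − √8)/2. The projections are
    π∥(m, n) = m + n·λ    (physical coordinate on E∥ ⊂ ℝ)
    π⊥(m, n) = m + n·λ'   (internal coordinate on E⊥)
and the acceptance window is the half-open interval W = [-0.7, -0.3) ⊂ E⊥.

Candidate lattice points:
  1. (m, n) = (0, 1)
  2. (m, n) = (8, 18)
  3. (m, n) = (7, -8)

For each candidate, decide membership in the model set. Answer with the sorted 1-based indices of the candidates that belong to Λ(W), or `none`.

Compute λ' = (2−√8)/2 = -0.414214, so π⊥(m,n) = m -0.414214·n.
[1] lift (0,1): star map gives -0.414214; window check -0.7 ≤ -0.414214 < -0.3 is true → IN Λ
[2] lift (8,18): star map gives 0.544156; window check -0.7 ≤ 0.544156 < -0.3 is false → out
[3] lift (7,-8): star map gives 10.313708; window check -0.7 ≤ 10.313708 < -0.3 is false → out

1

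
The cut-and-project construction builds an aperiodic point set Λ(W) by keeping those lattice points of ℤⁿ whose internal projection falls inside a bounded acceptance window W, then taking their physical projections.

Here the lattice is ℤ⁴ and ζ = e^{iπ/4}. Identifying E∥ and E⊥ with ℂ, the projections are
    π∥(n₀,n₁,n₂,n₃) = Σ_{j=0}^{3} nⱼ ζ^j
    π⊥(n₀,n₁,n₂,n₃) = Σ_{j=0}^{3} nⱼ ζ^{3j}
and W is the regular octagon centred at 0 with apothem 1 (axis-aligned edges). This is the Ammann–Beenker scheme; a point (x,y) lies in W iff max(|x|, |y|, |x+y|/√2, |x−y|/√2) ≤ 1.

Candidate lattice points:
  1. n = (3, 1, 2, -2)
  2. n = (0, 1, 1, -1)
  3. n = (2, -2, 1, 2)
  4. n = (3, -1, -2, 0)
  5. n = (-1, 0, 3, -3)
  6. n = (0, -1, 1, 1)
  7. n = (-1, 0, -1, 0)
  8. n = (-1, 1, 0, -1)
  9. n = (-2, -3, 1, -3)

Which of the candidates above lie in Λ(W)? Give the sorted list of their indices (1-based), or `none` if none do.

none

With ζ = e^{iπ/4} the internal vectors are ζ^0,ζ^3,ζ^6,ζ^9.
candidate 1: n = (3, 1, 2, -2) → π⊥ ≈ (+0.878680, -2.707107); max(|x|,|y|,|x±y|/√2) = 2.707107 > 1 ⇒ ∉ W
candidate 2: n = (0, 1, 1, -1) → π⊥ ≈ (-1.414214, -1.000000); max(|x|,|y|,|x±y|/√2) = 1.707107 > 1 ⇒ ∉ W
candidate 3: n = (2, -2, 1, 2) → π⊥ ≈ (+4.828427, -1.000000); max(|x|,|y|,|x±y|/√2) = 4.828427 > 1 ⇒ ∉ W
candidate 4: n = (3, -1, -2, 0) → π⊥ ≈ (+3.707107, +1.292893); max(|x|,|y|,|x±y|/√2) = 3.707107 > 1 ⇒ ∉ W
candidate 5: n = (-1, 0, 3, -3) → π⊥ ≈ (-3.121320, -5.121320); max(|x|,|y|,|x±y|/√2) = 5.828427 > 1 ⇒ ∉ W
candidate 6: n = (0, -1, 1, 1) → π⊥ ≈ (+1.414214, -1.000000); max(|x|,|y|,|x±y|/√2) = 1.707107 > 1 ⇒ ∉ W
candidate 7: n = (-1, 0, -1, 0) → π⊥ ≈ (-1.000000, +1.000000); max(|x|,|y|,|x±y|/√2) = 1.414214 > 1 ⇒ ∉ W
candidate 8: n = (-1, 1, 0, -1) → π⊥ ≈ (-2.414214, +0.000000); max(|x|,|y|,|x±y|/√2) = 2.414214 > 1 ⇒ ∉ W
candidate 9: n = (-2, -3, 1, -3) → π⊥ ≈ (-2.000000, -5.242641); max(|x|,|y|,|x±y|/√2) = 5.242641 > 1 ⇒ ∉ W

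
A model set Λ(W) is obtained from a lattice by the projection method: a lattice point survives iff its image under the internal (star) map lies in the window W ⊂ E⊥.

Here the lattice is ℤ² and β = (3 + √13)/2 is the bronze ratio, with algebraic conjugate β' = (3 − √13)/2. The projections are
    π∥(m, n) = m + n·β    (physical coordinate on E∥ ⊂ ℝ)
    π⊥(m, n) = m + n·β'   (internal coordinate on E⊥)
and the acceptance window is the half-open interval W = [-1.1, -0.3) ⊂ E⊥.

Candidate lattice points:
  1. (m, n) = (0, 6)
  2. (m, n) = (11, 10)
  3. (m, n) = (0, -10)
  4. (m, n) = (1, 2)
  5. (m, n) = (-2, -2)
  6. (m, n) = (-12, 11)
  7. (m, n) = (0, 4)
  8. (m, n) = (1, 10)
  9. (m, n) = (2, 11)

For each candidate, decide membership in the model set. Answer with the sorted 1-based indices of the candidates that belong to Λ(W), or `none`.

none

Compute β' = (3−√13)/2 = -0.302776, so π⊥(m,n) = m -0.302776·n.
[1] lift (0,6): star map gives -1.816654; window check -1.1 ≤ -1.816654 < -0.3 is false → out
[2] lift (11,10): star map gives 7.972244; window check -1.1 ≤ 7.972244 < -0.3 is false → out
[3] lift (0,-10): star map gives 3.027756; window check -1.1 ≤ 3.027756 < -0.3 is false → out
[4] lift (1,2): star map gives 0.394449; window check -1.1 ≤ 0.394449 < -0.3 is false → out
[5] lift (-2,-2): star map gives -1.394449; window check -1.1 ≤ -1.394449 < -0.3 is false → out
[6] lift (-12,11): star map gives -15.330532; window check -1.1 ≤ -15.330532 < -0.3 is false → out
[7] lift (0,4): star map gives -1.211103; window check -1.1 ≤ -1.211103 < -0.3 is false → out
[8] lift (1,10): star map gives -2.027756; window check -1.1 ≤ -2.027756 < -0.3 is false → out
[9] lift (2,11): star map gives -1.330532; window check -1.1 ≤ -1.330532 < -0.3 is false → out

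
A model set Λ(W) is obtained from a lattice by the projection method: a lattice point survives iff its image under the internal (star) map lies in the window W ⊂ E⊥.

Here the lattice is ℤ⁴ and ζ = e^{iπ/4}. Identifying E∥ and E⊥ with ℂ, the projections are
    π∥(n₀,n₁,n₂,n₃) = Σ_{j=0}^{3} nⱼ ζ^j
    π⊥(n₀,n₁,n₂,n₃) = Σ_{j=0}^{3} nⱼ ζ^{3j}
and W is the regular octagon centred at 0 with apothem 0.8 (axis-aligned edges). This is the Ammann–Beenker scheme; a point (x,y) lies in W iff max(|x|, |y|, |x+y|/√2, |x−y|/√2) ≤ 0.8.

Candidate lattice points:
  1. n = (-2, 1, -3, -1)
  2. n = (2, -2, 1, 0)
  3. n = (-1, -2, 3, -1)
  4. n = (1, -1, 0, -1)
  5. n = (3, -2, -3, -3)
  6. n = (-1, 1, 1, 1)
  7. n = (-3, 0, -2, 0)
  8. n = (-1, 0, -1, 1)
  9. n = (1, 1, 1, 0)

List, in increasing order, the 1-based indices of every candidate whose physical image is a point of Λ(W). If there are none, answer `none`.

With ζ = e^{iπ/4} the internal vectors are ζ^0,ζ^3,ζ^6,ζ^9.
#1 (-2, 1, -3, -1): internal (-3.41421, 3.00000); octagon support 4.53553 vs apothem 0.8 → ∉ W
#2 (2, -2, 1, 0): internal (3.41421, -2.41421); octagon support 4.12132 vs apothem 0.8 → ∉ W
#3 (-1, -2, 3, -1): internal (-0.29289, -5.12132); octagon support 5.12132 vs apothem 0.8 → ∉ W
#4 (1, -1, 0, -1): internal (1.00000, -1.41421); octagon support 1.70711 vs apothem 0.8 → ∉ W
#5 (3, -2, -3, -3): internal (2.29289, -0.53553); octagon support 2.29289 vs apothem 0.8 → ∉ W
#6 (-1, 1, 1, 1): internal (-1.00000, 0.41421); octagon support 1.00000 vs apothem 0.8 → ∉ W
#7 (-3, 0, -2, 0): internal (-3.00000, 2.00000); octagon support 3.53553 vs apothem 0.8 → ∉ W
#8 (-1, 0, -1, 1): internal (-0.29289, 1.70711); octagon support 1.70711 vs apothem 0.8 → ∉ W
#9 (1, 1, 1, 0): internal (0.29289, -0.29289); octagon support 0.41421 vs apothem 0.8 → ∈ W

9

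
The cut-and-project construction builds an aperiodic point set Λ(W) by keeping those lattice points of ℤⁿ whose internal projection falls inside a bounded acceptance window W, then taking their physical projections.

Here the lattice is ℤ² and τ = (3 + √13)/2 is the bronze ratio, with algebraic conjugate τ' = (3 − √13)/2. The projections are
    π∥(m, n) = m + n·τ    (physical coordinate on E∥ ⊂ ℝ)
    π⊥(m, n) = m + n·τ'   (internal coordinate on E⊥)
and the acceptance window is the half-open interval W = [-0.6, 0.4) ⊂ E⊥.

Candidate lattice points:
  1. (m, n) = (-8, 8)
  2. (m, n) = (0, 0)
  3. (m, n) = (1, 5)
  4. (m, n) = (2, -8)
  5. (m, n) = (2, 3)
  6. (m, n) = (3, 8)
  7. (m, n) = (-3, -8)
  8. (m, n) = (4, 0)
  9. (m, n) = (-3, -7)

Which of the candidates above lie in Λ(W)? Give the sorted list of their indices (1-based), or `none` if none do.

2, 3, 7

Numerically τ ≈ 3.3028 and τ' = −1/τ ≈ -0.3028.
#1 (-8,8): internal coord -8 + (8)·τ' = -10.4222; -10.4222 ∉ [-0.6, 0.4) → out
#2 (0,0): internal coord 0 + (0)·τ' = +0.0000; +0.0000 ∈ [-0.6, 0.4) → IN Λ
#3 (1,5): internal coord 1 + (5)·τ' = -0.5139; -0.5139 ∈ [-0.6, 0.4) → IN Λ
#4 (2,-8): internal coord 2 + (-8)·τ' = +4.4222; +4.4222 ∉ [-0.6, 0.4) → out
#5 (2,3): internal coord 2 + (3)·τ' = +1.0917; +1.0917 ∉ [-0.6, 0.4) → out
#6 (3,8): internal coord 3 + (8)·τ' = +0.5778; +0.5778 ∉ [-0.6, 0.4) → out
#7 (-3,-8): internal coord -3 + (-8)·τ' = -0.5778; -0.5778 ∈ [-0.6, 0.4) → IN Λ
#8 (4,0): internal coord 4 + (0)·τ' = +4.0000; +4.0000 ∉ [-0.6, 0.4) → out
#9 (-3,-7): internal coord -3 + (-7)·τ' = -0.8806; -0.8806 ∉ [-0.6, 0.4) → out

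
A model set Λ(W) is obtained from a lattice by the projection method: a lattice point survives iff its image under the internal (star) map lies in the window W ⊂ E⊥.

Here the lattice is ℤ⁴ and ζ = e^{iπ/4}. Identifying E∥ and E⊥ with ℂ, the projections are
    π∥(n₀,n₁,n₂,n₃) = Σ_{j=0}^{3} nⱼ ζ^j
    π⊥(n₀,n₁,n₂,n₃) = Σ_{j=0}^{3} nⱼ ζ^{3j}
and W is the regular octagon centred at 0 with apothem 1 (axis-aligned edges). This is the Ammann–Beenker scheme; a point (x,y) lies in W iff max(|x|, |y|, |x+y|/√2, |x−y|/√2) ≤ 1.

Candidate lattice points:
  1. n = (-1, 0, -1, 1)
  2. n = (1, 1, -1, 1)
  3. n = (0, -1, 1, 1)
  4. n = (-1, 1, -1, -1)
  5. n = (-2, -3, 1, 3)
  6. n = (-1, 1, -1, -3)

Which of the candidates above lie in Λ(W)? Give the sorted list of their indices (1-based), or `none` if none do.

none

π⊥(n) = n₀ + n₁ζ³ + n₂ζ⁶ + n₃ζ⁹ where ζ = e^{iπ/4}.
candidate 1: n = (-1, 0, -1, 1) → π⊥ ≈ (-0.29289, +1.70711); max(|x|,|y|,|x±y|/√2) = 1.70711 > 1 ⇒ ∉ W
candidate 2: n = (1, 1, -1, 1) → π⊥ ≈ (+1.00000, +2.41421); max(|x|,|y|,|x±y|/√2) = 2.41421 > 1 ⇒ ∉ W
candidate 3: n = (0, -1, 1, 1) → π⊥ ≈ (+1.41421, -1.00000); max(|x|,|y|,|x±y|/√2) = 1.70711 > 1 ⇒ ∉ W
candidate 4: n = (-1, 1, -1, -1) → π⊥ ≈ (-2.41421, +1.00000); max(|x|,|y|,|x±y|/√2) = 2.41421 > 1 ⇒ ∉ W
candidate 5: n = (-2, -3, 1, 3) → π⊥ ≈ (+2.24264, -1.00000); max(|x|,|y|,|x±y|/√2) = 2.29289 > 1 ⇒ ∉ W
candidate 6: n = (-1, 1, -1, -3) → π⊥ ≈ (-3.82843, -0.41421); max(|x|,|y|,|x±y|/√2) = 3.82843 > 1 ⇒ ∉ W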